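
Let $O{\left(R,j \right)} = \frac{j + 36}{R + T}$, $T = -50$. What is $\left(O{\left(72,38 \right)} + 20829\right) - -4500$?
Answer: $\frac{278656}{11} \approx 25332.0$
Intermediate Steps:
$O{\left(R,j \right)} = \frac{36 + j}{-50 + R}$ ($O{\left(R,j \right)} = \frac{j + 36}{R - 50} = \frac{36 + j}{-50 + R}$)
$\left(O{\left(72,38 \right)} + 20829\right) - -4500 = \left(\frac{36 + 38}{-50 + 72} + 20829\right) - -4500 = \left(\frac{1}{22} \cdot 74 + 20829\right) + 4500 = \left(\frac{37}{11} + 20829\right) + 4500 = \frac{229156}{11} + 4500 = \frac{278656}{11}$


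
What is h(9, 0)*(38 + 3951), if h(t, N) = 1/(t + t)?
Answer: 3989/18 ≈ 221.61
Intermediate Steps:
h(t, N) = 1/(2*t)
h(9, 0)*(38 + 3951) = ((½)/9)*(38 + 3951) = ((½)*(⅑))*3989 = (1/18)*3989 = 3989/18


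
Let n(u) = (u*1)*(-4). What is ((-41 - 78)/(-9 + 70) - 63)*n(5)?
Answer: 79240/61 ≈ 1299.0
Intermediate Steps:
n(u) = -4*u (n(u) = u*(-4) = -4*u)
((-41 - 78)/(-9 + 70) - 63)*n(5) = ((-41 - 78)/(-9 + 70) - 63)*(-4*5) = (-119/61 - 63)*(-20) = -3962/61*(-20) = 79240/61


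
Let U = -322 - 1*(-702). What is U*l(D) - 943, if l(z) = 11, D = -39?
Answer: 3237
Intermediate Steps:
U = 380 (U = -322 + 702 = 380)
U*l(D) - 943 = 380*11 - 943 = 4180 - 943 = 3237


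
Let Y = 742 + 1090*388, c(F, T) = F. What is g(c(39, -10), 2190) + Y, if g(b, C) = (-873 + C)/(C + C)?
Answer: 618546959/1460 ≈ 4.2366e+5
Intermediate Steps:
Y = 423662 (Y = 742 + 422920 = 423662)
g(b, C) = (-873 + C)/(2*C) (g(b, C) = (-873 + C)/((2*C)) = (-873 + C)*(1/(2*C)) = (-873 + C)/(2*C))
g(c(39, -10), 2190) + Y = (½)*(-873 + 2190)/2190 + 423662 = (½)*(1/2190)*1317 + 423662 = 439/1460 + 423662 = 618546959/1460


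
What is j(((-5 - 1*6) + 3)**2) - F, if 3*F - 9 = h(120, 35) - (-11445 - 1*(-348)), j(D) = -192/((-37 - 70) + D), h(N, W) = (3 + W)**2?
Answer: -539074/129 ≈ -4178.9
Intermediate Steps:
j(D) = -192/(-107 + D)
F = 12550/3 (F = 3 + ((3 + 35)**2 - (-11445 - 1*(-348)))/3 = 3 + (38**2 - (-11445 + 348))/3 = 3 + (1444 - 1*(-11097))/3 = 3 + (1444 + 11097)/3 = 3 + (1/3)*12541 = 3 + 12541/3 = 12550/3 ≈ 4183.3)
j(((-5 - 1*6) + 3)**2) - F = -192/(-107 + ((-5 - 1*6) + 3)**2) - 1*12550/3 = -192/(-107 + ((-5 - 6) + 3)**2) - 12550/3 = -192/(-107 + (-11 + 3)**2) - 12550/3 = -192/(-107 + (-8)**2) - 12550/3 = -192/(-107 + 64) - 12550/3 = -192/(-43) - 12550/3 = -192*(-1/43) - 12550/3 = 192/43 - 12550/3 = -539074/129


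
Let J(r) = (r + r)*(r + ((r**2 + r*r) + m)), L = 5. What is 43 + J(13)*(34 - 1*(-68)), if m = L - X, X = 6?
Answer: 928243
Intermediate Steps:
m = -1 (m = 5 - 1*6 = 5 - 6 = -1)
J(r) = 2*r*(-1 + r + 2*r**2) (J(r) = (r + r)*(r + ((r**2 + r*r) - 1)) = (2*r)*(r + ((r**2 + r**2) - 1)) = (2*r)*(r + (2*r**2 - 1)) = (2*r)*(r + (-1 + 2*r**2)) = (2*r)*(-1 + r + 2*r**2) = 2*r*(-1 + r + 2*r**2))
43 + J(13)*(34 - 1*(-68)) = 43 + (2*13*(-1 + 13 + 2*13**2))*(34 - 1*(-68)) = 43 + (2*13*(-1 + 13 + 2*169))*(34 + 68) = 43 + (2*13*(-1 + 13 + 338))*102 = 43 + (2*13*350)*102 = 43 + 9100*102 = 43 + 928200 = 928243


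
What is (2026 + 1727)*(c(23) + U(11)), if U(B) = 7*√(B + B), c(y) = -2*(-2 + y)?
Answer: -157626 + 26271*√22 ≈ -34404.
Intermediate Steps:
c(y) = 4 - 2*y
U(B) = 7*√2*√B (U(B) = 7*√(2*B) = 7*(√2*√B) = 7*√2*√B)
(2026 + 1727)*(c(23) + U(11)) = (2026 + 1727)*((4 - 2*23) + 7*√2*√11) = 3753*((4 - 46) + 7*√22) = 3753*(-42 + 7*√22) = -157626 + 26271*√22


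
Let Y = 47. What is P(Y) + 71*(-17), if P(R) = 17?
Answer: -1190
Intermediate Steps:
P(Y) + 71*(-17) = 17 + 71*(-17) = 17 - 1207 = -1190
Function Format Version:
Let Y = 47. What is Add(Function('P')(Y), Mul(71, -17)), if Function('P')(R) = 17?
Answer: -1190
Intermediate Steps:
Add(Function('P')(Y), Mul(71, -17)) = Add(17, Mul(71, -17)) = Add(17, -1207) = -1190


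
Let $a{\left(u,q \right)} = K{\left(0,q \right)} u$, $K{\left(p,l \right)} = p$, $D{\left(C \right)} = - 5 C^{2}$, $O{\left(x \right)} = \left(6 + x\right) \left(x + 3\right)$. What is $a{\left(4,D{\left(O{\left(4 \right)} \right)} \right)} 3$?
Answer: $0$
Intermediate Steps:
$O{\left(x \right)} = \left(3 + x\right) \left(6 + x\right)$ ($O{\left(x \right)} = \left(6 + x\right) \left(3 + x\right) = \left(3 + x\right) \left(6 + x\right)$)
$a{\left(u,q \right)} = 0$ ($a{\left(u,q \right)} = 0 u = 0$)
$a{\left(4,D{\left(O{\left(4 \right)} \right)} \right)} 3 = 0 \cdot 3 = 0$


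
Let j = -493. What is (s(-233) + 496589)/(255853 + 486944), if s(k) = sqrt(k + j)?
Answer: 496589/742797 + I*sqrt(6)/67527 ≈ 0.66854 + 3.6274e-5*I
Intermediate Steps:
s(k) = sqrt(-493 + k) (s(k) = sqrt(k - 493) = sqrt(-493 + k))
(s(-233) + 496589)/(255853 + 486944) = (sqrt(-493 - 233) + 496589)/(255853 + 486944) = (sqrt(-726) + 496589)/742797 = (11*I*sqrt(6) + 496589)*(1/742797) = (496589 + 11*I*sqrt(6))*(1/742797) = 496589/742797 + I*sqrt(6)/67527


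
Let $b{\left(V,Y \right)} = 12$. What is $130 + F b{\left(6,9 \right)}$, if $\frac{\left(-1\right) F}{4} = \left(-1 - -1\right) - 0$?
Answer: $130$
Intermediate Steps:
$F = 0$ ($F = - 4 \left(\left(-1 - -1\right) - 0\right) = - 4 \left(\left(-1 + 1\right) + 0\right) = - 4 \left(0 + 0\right) = \left(-4\right) 0 = 0$)
$130 + F b{\left(6,9 \right)} = 130 + 0 \cdot 12 = 130 + 0 = 130$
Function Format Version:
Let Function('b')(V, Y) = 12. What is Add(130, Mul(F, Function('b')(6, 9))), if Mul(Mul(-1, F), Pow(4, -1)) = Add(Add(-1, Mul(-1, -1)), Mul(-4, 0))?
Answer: 130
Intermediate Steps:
F = 0 (F = Mul(-4, Add(Add(-1, Mul(-1, -1)), Mul(-4, 0))) = Mul(-4, Add(Add(-1, 1), 0)) = Mul(-4, Add(0, 0)) = Mul(-4, 0) = 0)
Add(130, Mul(F, Function('b')(6, 9))) = Add(130, Mul(0, 12)) = Add(130, 0) = 130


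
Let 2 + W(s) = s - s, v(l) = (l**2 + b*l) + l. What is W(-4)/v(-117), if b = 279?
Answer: 2/19071 ≈ 0.00010487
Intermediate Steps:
v(l) = l**2 + 280*l (v(l) = (l**2 + 279*l) + l = l**2 + 280*l)
W(s) = -2 (W(s) = -2 + (s - s) = -2 + 0 = -2)
W(-4)/v(-117) = -2*(-1/(117*(280 - 117))) = -2/((-117*163)) = -2/(-19071) = -2*(-1/19071) = 2/19071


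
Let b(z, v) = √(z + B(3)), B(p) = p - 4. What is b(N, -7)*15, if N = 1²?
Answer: 0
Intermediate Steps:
N = 1
B(p) = -4 + p
b(z, v) = √(-1 + z) (b(z, v) = √(z + (-4 + 3)) = √(z - 1) = √(-1 + z))
b(N, -7)*15 = √(-1 + 1)*15 = √0*15 = 0*15 = 0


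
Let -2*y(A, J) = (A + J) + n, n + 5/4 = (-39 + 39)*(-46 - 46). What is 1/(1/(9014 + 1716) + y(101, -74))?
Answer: -42920/552591 ≈ -0.077670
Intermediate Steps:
n = -5/4 (n = -5/4 + (-39 + 39)*(-46 - 46) = -5/4 + 0*(-92) = -5/4 + 0 = -5/4 ≈ -1.2500)
y(A, J) = 5/8 - A/2 - J/2 (y(A, J) = -((A + J) - 5/4)/2 = -(-5/4 + A + J)/2 = 5/8 - A/2 - J/2)
1/(1/(9014 + 1716) + y(101, -74)) = 1/(1/(9014 + 1716) + (5/8 - ½*101 - ½*(-74))) = 1/(1/10730 + (5/8 - 101/2 + 37)) = 1/(1/10730 - 103/8) = 1/(-552591/42920) = -42920/552591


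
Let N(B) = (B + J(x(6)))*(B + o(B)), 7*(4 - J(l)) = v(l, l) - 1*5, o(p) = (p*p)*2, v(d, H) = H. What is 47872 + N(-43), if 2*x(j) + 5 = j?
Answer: -1292527/14 ≈ -92323.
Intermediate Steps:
x(j) = -5/2 + j/2
o(p) = 2*p**2 (o(p) = p**2*2 = 2*p**2)
J(l) = 33/7 - l/7 (J(l) = 4 - (l - 1*5)/7 = 4 - (l - 5)/7 = 4 - (-5 + l)/7 = 4 + (5/7 - l/7) = 33/7 - l/7)
N(B) = (65/14 + B)*(B + 2*B**2) (N(B) = (B + (33/7 - (-5/2 + (1/2)*6)/7))*(B + 2*B**2) = (B + (33/7 - (-5/2 + 3)/7))*(B + 2*B**2) = (B + (33/7 - 1/7*1/2))*(B + 2*B**2) = (B + (33/7 - 1/14))*(B + 2*B**2) = (B + 65/14)*(B + 2*B**2) = (65/14 + B)*(B + 2*B**2))
47872 + N(-43) = 47872 + (1/14)*(-43)*(65 + 28*(-43)**2 + 144*(-43)) = 47872 + (1/14)*(-43)*(65 + 28*1849 - 6192) = 47872 + (1/14)*(-43)*(65 + 51772 - 6192) = 47872 + (1/14)*(-43)*45645 = 47872 - 1962735/14 = -1292527/14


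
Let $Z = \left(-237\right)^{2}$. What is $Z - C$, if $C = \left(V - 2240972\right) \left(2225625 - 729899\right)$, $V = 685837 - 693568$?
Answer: $3363443599547$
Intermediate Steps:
$V = -7731$
$C = -3363443543378$ ($C = \left(-7731 - 2240972\right) \left(2225625 - 729899\right) = \left(-2248703\right) 1495726 = -3363443543378$)
$Z = 56169$
$Z - C = 56169 - -3363443543378 = 56169 + 3363443543378 = 3363443599547$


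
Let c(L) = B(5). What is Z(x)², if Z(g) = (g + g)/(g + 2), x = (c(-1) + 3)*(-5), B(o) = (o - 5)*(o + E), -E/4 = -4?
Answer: 900/169 ≈ 5.3254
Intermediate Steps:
E = 16 (E = -4*(-4) = 16)
B(o) = (-5 + o)*(16 + o) (B(o) = (o - 5)*(o + 16) = (-5 + o)*(16 + o))
c(L) = 0 (c(L) = -80 + 5² + 11*5 = -80 + 25 + 55 = 0)
x = -15 (x = (0 + 3)*(-5) = 3*(-5) = -15)
Z(g) = 2*g/(2 + g) (Z(g) = (2*g)/(2 + g) = 2*g/(2 + g))
Z(x)² = (2*(-15)/(2 - 15))² = (2*(-15)/(-13))² = (2*(-15)*(-1/13))² = (30/13)² = 900/169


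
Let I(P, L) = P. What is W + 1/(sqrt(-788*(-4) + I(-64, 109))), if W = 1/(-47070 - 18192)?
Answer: -1/65262 + sqrt(193)/772 ≈ 0.017980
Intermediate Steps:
W = -1/65262 (W = 1/(-65262) = -1/65262 ≈ -1.5323e-5)
W + 1/(sqrt(-788*(-4) + I(-64, 109))) = -1/65262 + 1/(sqrt(-788*(-4) - 64)) = -1/65262 + 1/(sqrt(3152 - 64)) = -1/65262 + 1/(sqrt(3088)) = -1/65262 + 1/(4*sqrt(193)) = -1/65262 + sqrt(193)/772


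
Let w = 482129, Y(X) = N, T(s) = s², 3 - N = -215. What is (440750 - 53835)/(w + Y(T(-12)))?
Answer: 386915/482347 ≈ 0.80215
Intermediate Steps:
N = 218 (N = 3 - 1*(-215) = 3 + 215 = 218)
Y(X) = 218
(440750 - 53835)/(w + Y(T(-12))) = (440750 - 53835)/(482129 + 218) = 386915/482347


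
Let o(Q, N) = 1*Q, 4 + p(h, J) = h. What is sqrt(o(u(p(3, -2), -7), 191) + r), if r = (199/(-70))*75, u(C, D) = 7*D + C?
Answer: I*sqrt(51590)/14 ≈ 16.224*I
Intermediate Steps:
p(h, J) = -4 + h
u(C, D) = C + 7*D
o(Q, N) = Q
r = -2985/14 (r = (199*(-1/70))*75 = -199/70*75 = -2985/14 ≈ -213.21)
sqrt(o(u(p(3, -2), -7), 191) + r) = sqrt(((-4 + 3) + 7*(-7)) - 2985/14) = sqrt((-1 - 49) - 2985/14) = sqrt(-50 - 2985/14) = sqrt(-3685/14) = I*sqrt(51590)/14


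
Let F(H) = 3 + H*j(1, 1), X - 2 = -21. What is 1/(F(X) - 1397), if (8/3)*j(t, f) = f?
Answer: -8/11209 ≈ -0.00071371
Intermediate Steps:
X = -19 (X = 2 - 21 = -19)
j(t, f) = 3*f/8
F(H) = 3 + 3*H/8 (F(H) = 3 + H*((3/8)*1) = 3 + H*(3/8) = 3 + 3*H/8)
1/(F(X) - 1397) = 1/((3 + (3/8)*(-19)) - 1397) = 1/((3 - 57/8) - 1397) = 1/(-33/8 - 1397) = 1/(-11209/8) = -8/11209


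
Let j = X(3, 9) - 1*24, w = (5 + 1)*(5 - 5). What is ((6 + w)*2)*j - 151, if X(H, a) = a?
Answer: -331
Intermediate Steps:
w = 0 (w = 6*0 = 0)
j = -15 (j = 9 - 1*24 = 9 - 24 = -15)
((6 + w)*2)*j - 151 = ((6 + 0)*2)*(-15) - 151 = (6*2)*(-15) - 151 = 12*(-15) - 151 = -180 - 151 = -331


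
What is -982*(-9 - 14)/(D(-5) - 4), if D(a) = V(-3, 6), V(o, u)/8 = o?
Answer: -11293/14 ≈ -806.64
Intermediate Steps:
V(o, u) = 8*o
D(a) = -24 (D(a) = 8*(-3) = -24)
-982*(-9 - 14)/(D(-5) - 4) = -982*(-9 - 14)/(-24 - 4) = -(-22586)/(-28) = -(-22586)*(-1)/28 = -982*23/28 = -11293/14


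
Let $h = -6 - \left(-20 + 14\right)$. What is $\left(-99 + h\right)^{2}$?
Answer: $9801$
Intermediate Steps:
$h = 0$ ($h = -6 - -6 = -6 + 6 = 0$)
$\left(-99 + h\right)^{2} = \left(-99 + 0\right)^{2} = \left(-99\right)^{2} = 9801$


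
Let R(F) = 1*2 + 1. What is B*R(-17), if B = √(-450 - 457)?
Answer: 3*I*√907 ≈ 90.349*I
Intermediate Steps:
R(F) = 3 (R(F) = 2 + 1 = 3)
B = I*√907 (B = √(-907) = I*√907 ≈ 30.116*I)
B*R(-17) = (I*√907)*3 = 3*I*√907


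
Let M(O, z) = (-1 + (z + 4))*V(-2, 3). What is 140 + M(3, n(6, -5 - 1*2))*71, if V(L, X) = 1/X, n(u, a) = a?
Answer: 136/3 ≈ 45.333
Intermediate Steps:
V(L, X) = 1/X
M(O, z) = 1 + z/3 (M(O, z) = (-1 + (z + 4))/3 = (-1 + (4 + z))*(⅓) = (3 + z)*(⅓) = 1 + z/3)
140 + M(3, n(6, -5 - 1*2))*71 = 140 + (1 + (-5 - 1*2)/3)*71 = 140 + (1 + (-5 - 2)/3)*71 = 140 + (1 + (⅓)*(-7))*71 = 140 + (1 - 7/3)*71 = 140 - 4/3*71 = 140 - 284/3 = 136/3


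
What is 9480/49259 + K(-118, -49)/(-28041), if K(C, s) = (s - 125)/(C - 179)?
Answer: 26314182298/136745890281 ≈ 0.19243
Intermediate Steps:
K(C, s) = (-125 + s)/(-179 + C)
9480/49259 + K(-118, -49)/(-28041) = 9480/49259 + ((-125 - 49)/(-179 - 118))/(-28041) = 9480*(1/49259) + (-174/(-297))*(-1/28041) = 9480/49259 - 1/297*(-174)*(-1/28041) = 9480/49259 + (58/99)*(-1/28041) = 9480/49259 - 58/2776059 = 26314182298/136745890281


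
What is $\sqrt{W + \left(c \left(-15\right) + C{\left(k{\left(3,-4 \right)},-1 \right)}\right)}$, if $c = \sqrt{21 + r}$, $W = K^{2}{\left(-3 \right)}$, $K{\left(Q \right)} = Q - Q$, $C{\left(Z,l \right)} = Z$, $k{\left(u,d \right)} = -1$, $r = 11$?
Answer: $\sqrt{-1 - 60 \sqrt{2}} \approx 9.2657 i$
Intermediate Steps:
$K{\left(Q \right)} = 0$
$W = 0$ ($W = 0^{2} = 0$)
$c = 4 \sqrt{2}$ ($c = \sqrt{21 + 11} = \sqrt{32} = 4 \sqrt{2} \approx 5.6569$)
$\sqrt{W + \left(c \left(-15\right) + C{\left(k{\left(3,-4 \right)},-1 \right)}\right)} = \sqrt{0 + \left(4 \sqrt{2} \left(-15\right) - 1\right)} = \sqrt{0 - \left(1 + 60 \sqrt{2}\right)} = \sqrt{-1 - 60 \sqrt{2}}$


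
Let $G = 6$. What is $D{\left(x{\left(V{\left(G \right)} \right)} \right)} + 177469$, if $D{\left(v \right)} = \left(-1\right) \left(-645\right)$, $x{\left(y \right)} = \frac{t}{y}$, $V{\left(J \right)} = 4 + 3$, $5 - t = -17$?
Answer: $178114$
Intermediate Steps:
$t = 22$ ($t = 5 - -17 = 5 + 17 = 22$)
$V{\left(J \right)} = 7$
$x{\left(y \right)} = \frac{22}{y}$
$D{\left(v \right)} = 645$
$D{\left(x{\left(V{\left(G \right)} \right)} \right)} + 177469 = 645 + 177469 = 178114$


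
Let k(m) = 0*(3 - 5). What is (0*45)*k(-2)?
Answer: 0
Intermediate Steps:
k(m) = 0 (k(m) = 0*(-2) = 0)
(0*45)*k(-2) = (0*45)*0 = 0*0 = 0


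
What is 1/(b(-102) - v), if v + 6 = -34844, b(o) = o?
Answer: 1/34748 ≈ 2.8779e-5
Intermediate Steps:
v = -34850 (v = -6 - 34844 = -34850)
1/(b(-102) - v) = 1/(-102 - 1*(-34850)) = 1/(-102 + 34850) = 1/34748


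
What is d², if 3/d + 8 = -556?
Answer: 1/35344 ≈ 2.8293e-5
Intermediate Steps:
d = -1/188 (d = 3/(-8 - 556) = 3/(-564) = 3*(-1/564) = -1/188 ≈ -0.0053191)
d² = (-1/188)² = 1/35344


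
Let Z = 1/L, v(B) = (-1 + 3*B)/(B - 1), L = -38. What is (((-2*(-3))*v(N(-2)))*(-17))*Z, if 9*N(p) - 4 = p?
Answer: 153/133 ≈ 1.1504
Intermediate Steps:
N(p) = 4/9 + p/9
v(B) = (-1 + 3*B)/(-1 + B)
Z = -1/38 (Z = 1/(-38) = -1/38 ≈ -0.026316)
(((-2*(-3))*v(N(-2)))*(-17))*Z = (((-2*(-3))*((-1 + 3*(4/9 + (⅑)*(-2)))/(-1 + (4/9 + (⅑)*(-2)))))*(-17))*(-1/38) = ((6*((-1 + 3*(4/9 - 2/9))/(-1 + (4/9 - 2/9))))*(-17))*(-1/38) = ((6*((-1 + 3*(2/9))/(-1 + 2/9)))*(-17))*(-1/38) = ((6*((-1 + ⅔)/(-7/9)))*(-17))*(-1/38) = ((6*(-9/7*(-⅓)))*(-17))*(-1/38) = ((6*(3/7))*(-17))*(-1/38) = ((18/7)*(-17))*(-1/38) = -306/7*(-1/38) = 153/133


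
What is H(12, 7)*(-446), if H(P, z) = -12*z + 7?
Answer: 34342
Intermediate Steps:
H(P, z) = 7 - 12*z
H(12, 7)*(-446) = (7 - 12*7)*(-446) = (7 - 84)*(-446) = -77*(-446) = 34342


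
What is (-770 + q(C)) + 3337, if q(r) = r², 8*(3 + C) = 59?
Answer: 165513/64 ≈ 2586.1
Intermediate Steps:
C = 35/8 (C = -3 + (⅛)*59 = -3 + 59/8 = 35/8 ≈ 4.3750)
(-770 + q(C)) + 3337 = (-770 + (35/8)²) + 3337 = (-770 + 1225/64) + 3337 = -48055/64 + 3337 = 165513/64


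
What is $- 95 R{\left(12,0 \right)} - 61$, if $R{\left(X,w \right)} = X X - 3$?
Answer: $-13456$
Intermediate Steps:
$R{\left(X,w \right)} = -3 + X^{2}$ ($R{\left(X,w \right)} = X^{2} - 3 = -3 + X^{2}$)
$- 95 R{\left(12,0 \right)} - 61 = - 95 \left(-3 + 12^{2}\right) - 61 = - 95 \left(-3 + 144\right) - 61 = \left(-95\right) 141 - 61 = -13395 - 61 = -13456$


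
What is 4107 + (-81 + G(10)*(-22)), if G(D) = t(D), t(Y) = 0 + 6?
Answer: 3894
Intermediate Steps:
t(Y) = 6
G(D) = 6
4107 + (-81 + G(10)*(-22)) = 4107 + (-81 + 6*(-22)) = 4107 + (-81 - 132) = 4107 - 213 = 3894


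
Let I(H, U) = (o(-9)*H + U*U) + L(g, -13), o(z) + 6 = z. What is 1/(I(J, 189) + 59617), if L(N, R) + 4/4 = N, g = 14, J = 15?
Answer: 1/95126 ≈ 1.0512e-5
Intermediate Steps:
L(N, R) = -1 + N
o(z) = -6 + z
I(H, U) = 13 + U² - 15*H (I(H, U) = ((-6 - 9)*H + U*U) + (-1 + 14) = (-15*H + U²) + 13 = (U² - 15*H) + 13 = 13 + U² - 15*H)
1/(I(J, 189) + 59617) = 1/((13 + 189² - 15*15) + 59617) = 1/((13 + 35721 - 225) + 59617) = 1/(35509 + 59617) = 1/95126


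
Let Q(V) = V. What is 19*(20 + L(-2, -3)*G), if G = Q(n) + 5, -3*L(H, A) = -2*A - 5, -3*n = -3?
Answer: 342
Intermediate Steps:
n = 1 (n = -⅓*(-3) = 1)
L(H, A) = 5/3 + 2*A/3 (L(H, A) = -(-2*A - 5)/3 = -(-5 - 2*A)/3 = 5/3 + 2*A/3)
G = 6 (G = 1 + 5 = 6)
19*(20 + L(-2, -3)*G) = 19*(20 + (5/3 + (⅔)*(-3))*6) = 19*(20 + (5/3 - 2)*6) = 19*(20 - ⅓*6) = 19*(20 - 2) = 19*18 = 342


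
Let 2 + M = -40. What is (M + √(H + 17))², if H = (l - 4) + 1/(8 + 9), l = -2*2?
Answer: (714 - √2618)²/289 ≈ 1520.2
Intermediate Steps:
l = -4
H = -135/17 (H = (-4 - 4) + 1/(8 + 9) = -8 + 1/17 = -135/17 ≈ -7.9412)
M = -42 (M = -2 - 40 = -42)
(M + √(H + 17))² = (-42 + √(-135/17 + 17))² = (-42 + √(154/17))² = (-42 + √2618/17)²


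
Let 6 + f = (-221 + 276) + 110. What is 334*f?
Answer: 53106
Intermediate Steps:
f = 159 (f = -6 + ((-221 + 276) + 110) = -6 + (55 + 110) = -6 + 165 = 159)
334*f = 334*159 = 53106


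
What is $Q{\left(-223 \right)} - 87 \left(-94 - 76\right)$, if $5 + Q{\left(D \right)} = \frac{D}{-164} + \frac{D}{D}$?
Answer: $\frac{2425127}{164} \approx 14787.0$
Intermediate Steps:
$Q{\left(D \right)} = -4 - \frac{D}{164}$ ($Q{\left(D \right)} = -5 + \left(\frac{D}{-164} + \frac{D}{D}\right) = -5 + \left(D \left(- \frac{1}{164}\right) + 1\right) = -5 - \left(-1 + \frac{D}{164}\right) = -4 - \frac{D}{164}$)
$Q{\left(-223 \right)} - 87 \left(-94 - 76\right) = \left(-4 - - \frac{223}{164}\right) - 87 \left(-94 - 76\right) = \left(-4 + \frac{223}{164}\right) - 87 \left(-170\right) = - \frac{433}{164} - -14790 = - \frac{433}{164} + 14790 = \frac{2425127}{164}$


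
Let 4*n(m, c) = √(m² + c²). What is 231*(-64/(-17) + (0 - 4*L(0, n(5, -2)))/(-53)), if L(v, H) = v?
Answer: 14784/17 ≈ 869.65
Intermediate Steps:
n(m, c) = √(c² + m²)/4 (n(m, c) = √(m² + c²)/4 = √(c² + m²)/4)
231*(-64/(-17) + (0 - 4*L(0, n(5, -2)))/(-53)) = 231*(-64/(-17) + (0 - 4*0)/(-53)) = 231*(-64*(-1/17) + (0 + 0)*(-1/53)) = 231*(64/17 + 0*(-1/53)) = 231*(64/17 + 0) = 231*(64/17) = 14784/17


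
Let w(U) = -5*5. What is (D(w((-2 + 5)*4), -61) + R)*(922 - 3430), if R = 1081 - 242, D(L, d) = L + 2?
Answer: -2046528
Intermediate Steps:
w(U) = -25
D(L, d) = 2 + L
R = 839
(D(w((-2 + 5)*4), -61) + R)*(922 - 3430) = ((2 - 25) + 839)*(922 - 3430) = (-23 + 839)*(-2508) = 816*(-2508) = -2046528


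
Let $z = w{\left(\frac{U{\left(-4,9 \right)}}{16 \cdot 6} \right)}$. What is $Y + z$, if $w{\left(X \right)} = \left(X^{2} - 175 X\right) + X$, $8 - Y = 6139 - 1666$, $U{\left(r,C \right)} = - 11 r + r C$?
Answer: $- \frac{645047}{144} \approx -4479.5$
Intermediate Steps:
$U{\left(r,C \right)} = - 11 r + C r$
$Y = -4465$ ($Y = 8 - \left(6139 - 1666\right) = 8 - 4473 = -4465$)
$w{\left(X \right)} = X^{2} - 174 X$
$z = - \frac{2087}{144}$ ($z = \frac{\left(-4\right) \left(-11 + 9\right)}{16 \cdot 6} \left(-174 + \frac{\left(-4\right) \left(-11 + 9\right)}{16 \cdot 6}\right) = \frac{\left(-4\right) \left(-2\right)}{96} \left(-174 + \frac{\left(-4\right) \left(-2\right)}{96}\right) = 8 \cdot \frac{1}{96} \left(-174 + 8 \cdot \frac{1}{96}\right) = \frac{-174 + \frac{1}{12}}{12} = \frac{1}{12} \left(- \frac{2087}{12}\right) = - \frac{2087}{144} \approx -14.493$)
$Y + z = -4465 - \frac{2087}{144} = - \frac{645047}{144}$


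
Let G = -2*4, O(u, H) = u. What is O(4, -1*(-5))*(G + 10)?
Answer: 8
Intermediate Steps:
G = -8
O(4, -1*(-5))*(G + 10) = 4*(-8 + 10) = 4*2 = 8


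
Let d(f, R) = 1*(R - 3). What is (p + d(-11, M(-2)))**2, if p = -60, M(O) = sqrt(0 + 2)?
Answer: (63 - sqrt(2))**2 ≈ 3792.8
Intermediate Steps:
M(O) = sqrt(2)
d(f, R) = -3 + R (d(f, R) = 1*(-3 + R) = -3 + R)
(p + d(-11, M(-2)))**2 = (-60 + (-3 + sqrt(2)))**2 = (-63 + sqrt(2))**2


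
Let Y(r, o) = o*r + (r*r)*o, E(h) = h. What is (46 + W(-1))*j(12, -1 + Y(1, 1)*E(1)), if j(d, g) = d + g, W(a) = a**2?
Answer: 611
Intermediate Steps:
Y(r, o) = o*r + o*r**2 (Y(r, o) = o*r + r**2*o = o*r + o*r**2)
(46 + W(-1))*j(12, -1 + Y(1, 1)*E(1)) = (46 + (-1)**2)*(12 + (-1 + (1*1*(1 + 1))*1)) = (46 + 1)*(12 + (-1 + (1*1*2)*1)) = 47*(12 + (-1 + 2*1)) = 47*(12 + (-1 + 2)) = 47*(12 + 1) = 47*13 = 611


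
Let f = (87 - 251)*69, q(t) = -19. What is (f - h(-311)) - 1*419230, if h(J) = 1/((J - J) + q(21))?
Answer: -8180373/19 ≈ -4.3055e+5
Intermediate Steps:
h(J) = -1/19 (h(J) = 1/((J - J) - 19) = 1/(0 - 19) = 1/(-19) = -1/19)
f = -11316 (f = -164*69 = -11316)
(f - h(-311)) - 1*419230 = (-11316 - 1*(-1/19)) - 1*419230 = (-11316 + 1/19) - 419230 = -215003/19 - 419230 = -8180373/19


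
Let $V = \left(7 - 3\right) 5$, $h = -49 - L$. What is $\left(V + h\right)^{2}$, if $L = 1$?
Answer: $900$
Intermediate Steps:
$h = -50$ ($h = -49 - 1 = -50$)
$V = 20$ ($V = 4 \cdot 5 = 20$)
$\left(V + h\right)^{2} = \left(20 - 50\right)^{2} = \left(-30\right)^{2} = 900$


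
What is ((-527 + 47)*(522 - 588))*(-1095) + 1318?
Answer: -34688282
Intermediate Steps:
((-527 + 47)*(522 - 588))*(-1095) + 1318 = -480*(-66)*(-1095) + 1318 = 31680*(-1095) + 1318 = -34689600 + 1318 = -34688282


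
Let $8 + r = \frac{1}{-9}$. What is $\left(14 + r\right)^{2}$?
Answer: $\frac{2809}{81} \approx 34.679$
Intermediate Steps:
$r = - \frac{73}{9}$ ($r = -8 + \frac{1}{-9} = -8 - \frac{1}{9} = - \frac{73}{9} \approx -8.1111$)
$\left(14 + r\right)^{2} = \left(14 - \frac{73}{9}\right)^{2} = \left(\frac{53}{9}\right)^{2} = \frac{2809}{81}$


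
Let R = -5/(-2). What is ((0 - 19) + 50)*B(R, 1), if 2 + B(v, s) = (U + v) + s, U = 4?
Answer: 341/2 ≈ 170.50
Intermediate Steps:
R = 5/2 (R = -5*(-½) = 5/2 ≈ 2.5000)
B(v, s) = 2 + s + v (B(v, s) = -2 + ((4 + v) + s) = -2 + (4 + s + v) = 2 + s + v)
((0 - 19) + 50)*B(R, 1) = ((0 - 19) + 50)*(2 + 1 + 5/2) = (-19 + 50)*(11/2) = 31*(11/2) = 341/2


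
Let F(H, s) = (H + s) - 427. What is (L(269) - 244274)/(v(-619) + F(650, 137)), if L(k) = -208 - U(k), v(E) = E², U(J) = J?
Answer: -244751/383521 ≈ -0.63817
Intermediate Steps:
F(H, s) = -427 + H + s
L(k) = -208 - k
(L(269) - 244274)/(v(-619) + F(650, 137)) = ((-208 - 1*269) - 244274)/((-619)² + (-427 + 650 + 137)) = ((-208 - 269) - 244274)/(383161 + 360) = (-477 - 244274)/383521 = -244751*1/383521 = -244751/383521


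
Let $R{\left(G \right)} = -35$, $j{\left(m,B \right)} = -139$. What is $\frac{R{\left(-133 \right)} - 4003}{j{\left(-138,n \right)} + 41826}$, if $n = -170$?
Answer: $- \frac{4038}{41687} \approx -0.096865$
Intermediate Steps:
$\frac{R{\left(-133 \right)} - 4003}{j{\left(-138,n \right)} + 41826} = \frac{-35 - 4003}{-139 + 41826} = - \frac{4038}{41687}$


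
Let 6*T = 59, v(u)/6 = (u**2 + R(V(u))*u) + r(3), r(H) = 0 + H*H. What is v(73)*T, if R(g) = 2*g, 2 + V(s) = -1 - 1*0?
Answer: 289100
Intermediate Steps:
V(s) = -3 (V(s) = -2 + (-1 - 1*0) = -2 + (-1 + 0) = -2 - 1 = -3)
r(H) = H**2 (r(H) = 0 + H**2 = H**2)
v(u) = 54 - 36*u + 6*u**2 (v(u) = 6*((u**2 + (2*(-3))*u) + 3**2) = 6*((u**2 - 6*u) + 9) = 6*(9 + u**2 - 6*u) = 54 - 36*u + 6*u**2)
T = 59/6 (T = (1/6)*59 = 59/6 ≈ 9.8333)
v(73)*T = (54 - 36*73 + 6*73**2)*(59/6) = (54 - 2628 + 6*5329)*(59/6) = (54 - 2628 + 31974)*(59/6) = 29400*(59/6) = 289100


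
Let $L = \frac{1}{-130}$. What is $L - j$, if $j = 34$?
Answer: $- \frac{4421}{130} \approx -34.008$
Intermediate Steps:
$L = - \frac{1}{130} \approx -0.0076923$
$L - j = - \frac{1}{130} - 34 = - \frac{4421}{130}$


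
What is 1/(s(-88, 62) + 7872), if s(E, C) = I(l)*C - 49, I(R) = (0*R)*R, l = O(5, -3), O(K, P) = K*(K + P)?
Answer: 1/7823 ≈ 0.00012783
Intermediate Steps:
l = 10 (l = 5*(5 - 3) = 5*2 = 10)
I(R) = 0 (I(R) = 0*R = 0)
s(E, C) = -49 (s(E, C) = 0*C - 49 = 0 - 49 = -49)
1/(s(-88, 62) + 7872) = 1/(-49 + 7872) = 1/7823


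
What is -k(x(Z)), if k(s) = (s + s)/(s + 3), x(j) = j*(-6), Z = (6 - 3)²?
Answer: -36/17 ≈ -2.1176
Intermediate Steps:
Z = 9 (Z = 3² = 9)
x(j) = -6*j
k(s) = 2*s/(3 + s) (k(s) = (2*s)/(3 + s) = 2*s/(3 + s))
-k(x(Z)) = -2*(-6*9)/(3 - 6*9) = -2*(-54)/(3 - 54) = -2*(-54)/(-51) = -2*(-54)*(-1)/51 = -1*36/17 = -36/17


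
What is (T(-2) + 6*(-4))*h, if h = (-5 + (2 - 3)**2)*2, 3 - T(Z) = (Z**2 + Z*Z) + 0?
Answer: 232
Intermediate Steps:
T(Z) = 3 - 2*Z**2 (T(Z) = 3 - ((Z**2 + Z*Z) + 0) = 3 - ((Z**2 + Z**2) + 0) = 3 - (2*Z**2 + 0) = 3 - 2*Z**2)
h = -8 (h = (-5 + (-1)**2)*2 = (-5 + 1)*2 = -4*2 = -8)
(T(-2) + 6*(-4))*h = ((3 - 2*(-2)**2) + 6*(-4))*(-8) = ((3 - 2*4) - 24)*(-8) = ((3 - 8) - 24)*(-8) = (-5 - 24)*(-8) = -29*(-8) = 232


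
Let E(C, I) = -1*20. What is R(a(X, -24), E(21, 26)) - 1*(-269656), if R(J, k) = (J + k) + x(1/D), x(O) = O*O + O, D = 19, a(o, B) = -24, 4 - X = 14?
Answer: 97329952/361 ≈ 2.6961e+5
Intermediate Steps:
X = -10 (X = 4 - 1*14 = 4 - 14 = -10)
E(C, I) = -20
x(O) = O + O² (x(O) = O² + O = O + O²)
R(J, k) = 20/361 + J + k (R(J, k) = (J + k) + (1 + 1/19)/19 = (J + k) + (1/19)*(20/19) = (J + k) + 20/361 = 20/361 + J + k)
R(a(X, -24), E(21, 26)) - 1*(-269656) = (20/361 - 24 - 20) - 1*(-269656) = -15864/361 + 269656 = 97329952/361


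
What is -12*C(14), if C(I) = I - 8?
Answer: -72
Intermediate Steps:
C(I) = -8 + I
-12*C(14) = -12*(-8 + 14) = -12*6 = -72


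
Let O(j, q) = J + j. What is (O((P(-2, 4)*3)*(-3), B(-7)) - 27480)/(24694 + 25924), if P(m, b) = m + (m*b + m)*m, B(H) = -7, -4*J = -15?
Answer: -110553/202472 ≈ -0.54602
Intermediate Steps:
J = 15/4 (J = -¼*(-15) = 15/4 ≈ 3.7500)
P(m, b) = m + m*(m + b*m) (P(m, b) = m + (b*m + m)*m = m + (m + b*m)*m = m + m*(m + b*m))
O(j, q) = 15/4 + j
(O((P(-2, 4)*3)*(-3), B(-7)) - 27480)/(24694 + 25924) = ((15/4 + (-2*(1 - 2 + 4*(-2))*3)*(-3)) - 27480)/(24694 + 25924) = ((15/4 + (-2*(1 - 2 - 8)*3)*(-3)) - 27480)/50618 = ((15/4 + (-2*(-9)*3)*(-3)) - 27480)*(1/50618) = ((15/4 + (18*3)*(-3)) - 27480)*(1/50618) = ((15/4 + 54*(-3)) - 27480)*(1/50618) = ((15/4 - 162) - 27480)*(1/50618) = (-633/4 - 27480)*(1/50618) = -110553/4*1/50618 = -110553/202472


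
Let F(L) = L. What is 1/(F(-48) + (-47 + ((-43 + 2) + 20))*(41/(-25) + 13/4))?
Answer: -25/3937 ≈ -0.0063500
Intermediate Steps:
1/(F(-48) + (-47 + ((-43 + 2) + 20))*(41/(-25) + 13/4)) = 1/(-48 + (-47 + ((-43 + 2) + 20))*(41/(-25) + 13/4)) = 1/(-48 + (-47 + (-41 + 20))*(41*(-1/25) + 13*(¼))) = 1/(-48 + (-47 - 21)*(-41/25 + 13/4)) = 1/(-48 - 68*161/100) = 1/(-48 - 2737/25) = 1/(-3937/25) = -25/3937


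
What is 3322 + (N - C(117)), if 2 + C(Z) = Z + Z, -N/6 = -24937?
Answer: 152712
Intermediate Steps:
N = 149622 (N = -6*(-24937) = 149622)
C(Z) = -2 + 2*Z (C(Z) = -2 + (Z + Z) = -2 + 2*Z)
3322 + (N - C(117)) = 3322 + (149622 - (-2 + 2*117)) = 3322 + (149622 - (-2 + 234)) = 3322 + (149622 - 1*232) = 3322 + (149622 - 232) = 3322 + 149390 = 152712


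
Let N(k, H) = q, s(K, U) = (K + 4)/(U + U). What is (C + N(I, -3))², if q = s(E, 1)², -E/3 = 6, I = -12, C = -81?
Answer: 1024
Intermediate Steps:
E = -18 (E = -3*6 = -18)
s(K, U) = (4 + K)/(2*U) (s(K, U) = (4 + K)/((2*U)) = (4 + K)*(1/(2*U)) = (4 + K)/(2*U))
q = 49 (q = ((½)*(4 - 18)/1)² = ((½)*1*(-14))² = (-7)² = 49)
N(k, H) = 49
(C + N(I, -3))² = (-81 + 49)² = (-32)² = 1024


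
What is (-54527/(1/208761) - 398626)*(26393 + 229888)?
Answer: -2917377242506113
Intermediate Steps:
(-54527/(1/208761) - 398626)*(26393 + 229888) = (-54527/1/208761 - 398626)*256281 = (-54527*208761 - 398626)*256281 = (-11383111047 - 398626)*256281 = -11383509673*256281 = -2917377242506113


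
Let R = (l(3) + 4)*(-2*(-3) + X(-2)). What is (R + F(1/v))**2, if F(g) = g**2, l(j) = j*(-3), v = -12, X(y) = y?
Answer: 8288641/20736 ≈ 399.72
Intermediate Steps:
l(j) = -3*j
R = -20 (R = (-3*3 + 4)*(-2*(-3) - 2) = (-9 + 4)*(6 - 2) = -5*4 = -20)
(R + F(1/v))**2 = (-20 + (1/(-12))**2)**2 = (-20 + (-1/12)**2)**2 = (-20 + 1/144)**2 = (-2879/144)**2 = 8288641/20736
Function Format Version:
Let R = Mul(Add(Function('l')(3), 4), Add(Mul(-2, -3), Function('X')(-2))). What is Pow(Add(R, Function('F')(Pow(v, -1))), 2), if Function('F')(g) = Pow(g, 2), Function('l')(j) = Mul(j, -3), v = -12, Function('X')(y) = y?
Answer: Rational(8288641, 20736) ≈ 399.72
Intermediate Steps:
Function('l')(j) = Mul(-3, j)
R = -20 (R = Mul(Add(Mul(-3, 3), 4), Add(Mul(-2, -3), -2)) = Mul(Add(-9, 4), Add(6, -2)) = Mul(-5, 4) = -20)
Pow(Add(R, Function('F')(Pow(v, -1))), 2) = Pow(Add(-20, Pow(Pow(-12, -1), 2)), 2) = Pow(Add(-20, Pow(Rational(-1, 12), 2)), 2) = Pow(Add(-20, Rational(1, 144)), 2) = Pow(Rational(-2879, 144), 2) = Rational(8288641, 20736)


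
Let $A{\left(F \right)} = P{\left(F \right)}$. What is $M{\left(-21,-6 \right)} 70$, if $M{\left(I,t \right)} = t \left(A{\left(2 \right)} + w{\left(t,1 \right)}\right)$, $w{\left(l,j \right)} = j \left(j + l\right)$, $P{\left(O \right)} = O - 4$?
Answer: $2940$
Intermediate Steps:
$P{\left(O \right)} = -4 + O$
$A{\left(F \right)} = -4 + F$
$M{\left(I,t \right)} = t \left(-1 + t\right)$ ($M{\left(I,t \right)} = t \left(\left(-4 + 2\right) + 1 \left(1 + t\right)\right) = t \left(-2 + \left(1 + t\right)\right) = t \left(-1 + t\right)$)
$M{\left(-21,-6 \right)} 70 = - 6 \left(-1 - 6\right) 70 = \left(-6\right) \left(-7\right) 70 = 42 \cdot 70 = 2940$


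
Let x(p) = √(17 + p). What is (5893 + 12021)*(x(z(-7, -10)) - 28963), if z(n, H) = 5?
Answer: -518843182 + 17914*√22 ≈ -5.1876e+8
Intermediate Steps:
(5893 + 12021)*(x(z(-7, -10)) - 28963) = (5893 + 12021)*(√(17 + 5) - 28963) = 17914*(√22 - 28963) = 17914*(-28963 + √22) = -518843182 + 17914*√22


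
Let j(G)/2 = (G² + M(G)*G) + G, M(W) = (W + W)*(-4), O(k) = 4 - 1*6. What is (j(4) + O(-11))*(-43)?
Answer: 9374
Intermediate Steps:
O(k) = -2 (O(k) = 4 - 6 = -2)
M(W) = -8*W (M(W) = (2*W)*(-4) = -8*W)
j(G) = -14*G² + 2*G (j(G) = 2*((G² + (-8*G)*G) + G) = 2*((G² - 8*G²) + G) = 2*(-7*G² + G) = 2*(G - 7*G²) = -14*G² + 2*G)
(j(4) + O(-11))*(-43) = (2*4*(1 - 7*4) - 2)*(-43) = (2*4*(1 - 28) - 2)*(-43) = (2*4*(-27) - 2)*(-43) = (-216 - 2)*(-43) = -218*(-43) = 9374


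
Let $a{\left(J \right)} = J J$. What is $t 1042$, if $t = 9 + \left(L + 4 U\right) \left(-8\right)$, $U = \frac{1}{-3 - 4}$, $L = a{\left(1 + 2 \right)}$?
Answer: $- \frac{426178}{7} \approx -60883.0$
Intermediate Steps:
$a{\left(J \right)} = J^{2}$
$L = 9$ ($L = \left(1 + 2\right)^{2} = 3^{2} = 9$)
$U = - \frac{1}{7}$ ($U = \frac{1}{-7} = - \frac{1}{7} \approx -0.14286$)
$t = - \frac{409}{7}$ ($t = 9 + \left(9 + 4 \left(- \frac{1}{7}\right)\right) \left(-8\right) = 9 + \left(9 - \frac{4}{7}\right) \left(-8\right) = 9 + \frac{59}{7} \left(-8\right) = 9 - \frac{472}{7} = - \frac{409}{7} \approx -58.429$)
$t 1042 = \left(- \frac{409}{7}\right) 1042 = - \frac{426178}{7}$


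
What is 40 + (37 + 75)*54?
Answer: 6088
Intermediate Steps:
40 + (37 + 75)*54 = 40 + 112*54 = 40 + 6048 = 6088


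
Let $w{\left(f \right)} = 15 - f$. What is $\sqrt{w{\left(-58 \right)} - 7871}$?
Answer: $i \sqrt{7798} \approx 88.306 i$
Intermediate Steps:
$\sqrt{w{\left(-58 \right)} - 7871} = \sqrt{\left(15 - -58\right) - 7871} = \sqrt{\left(15 + 58\right) - 7871} = \sqrt{73 - 7871} = \sqrt{-7798} = i \sqrt{7798}$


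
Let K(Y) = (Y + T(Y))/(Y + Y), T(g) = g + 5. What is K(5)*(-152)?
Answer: -228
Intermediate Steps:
T(g) = 5 + g
K(Y) = (5 + 2*Y)/(2*Y) (K(Y) = (Y + (5 + Y))/(Y + Y) = (5 + 2*Y)/((2*Y)) = (5 + 2*Y)*(1/(2*Y)) = (5 + 2*Y)/(2*Y))
K(5)*(-152) = ((5/2 + 5)/5)*(-152) = ((1/5)*(15/2))*(-152) = (3/2)*(-152) = -228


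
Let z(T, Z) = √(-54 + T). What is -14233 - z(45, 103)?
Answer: -14233 - 3*I ≈ -14233.0 - 3.0*I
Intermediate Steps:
-14233 - z(45, 103) = -14233 - √(-54 + 45) = -14233 - √(-9) = -14233 - 3*I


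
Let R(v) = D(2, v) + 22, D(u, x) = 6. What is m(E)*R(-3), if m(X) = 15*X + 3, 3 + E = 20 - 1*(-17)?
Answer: 14364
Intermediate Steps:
R(v) = 28 (R(v) = 6 + 22 = 28)
E = 34 (E = -3 + (20 - 1*(-17)) = -3 + (20 + 17) = -3 + 37 = 34)
m(X) = 3 + 15*X
m(E)*R(-3) = (3 + 15*34)*28 = (3 + 510)*28 = 513*28 = 14364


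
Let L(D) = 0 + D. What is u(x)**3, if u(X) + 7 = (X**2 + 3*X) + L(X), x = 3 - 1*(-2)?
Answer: 54872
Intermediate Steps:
L(D) = D
x = 5 (x = 3 + 2 = 5)
u(X) = -7 + X**2 + 4*X (u(X) = -7 + ((X**2 + 3*X) + X) = -7 + (X**2 + 4*X) = -7 + X**2 + 4*X)
u(x)**3 = (-7 + 5**2 + 4*5)**3 = (-7 + 25 + 20)**3 = 38**3 = 54872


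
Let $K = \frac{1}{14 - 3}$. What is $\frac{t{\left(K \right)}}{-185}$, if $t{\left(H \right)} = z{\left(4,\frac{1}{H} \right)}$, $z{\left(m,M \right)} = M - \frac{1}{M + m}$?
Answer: $- \frac{164}{2775} \approx -0.059099$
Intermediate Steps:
$K = \frac{1}{11} \approx 0.090909$
$t{\left(H \right)} = \frac{-1 + \frac{1}{H^{2}} + \frac{4}{H}}{4 + \frac{1}{H}}$ ($t{\left(H \right)} = \frac{-1 + \left(\frac{1}{H}\right)^{2} + \frac{1}{H} 4}{\frac{1}{H} + 4} = \frac{-1 + \frac{1}{H^{2}} + \frac{4}{H}}{4 + \frac{1}{H}}$)
$\frac{t{\left(K \right)}}{-185} = \frac{\frac{1}{\frac{1}{11}} \frac{1}{1 + 4 \cdot \frac{1}{11}} \left(1 - \left(\frac{1}{11}\right)^{2} + 4 \cdot \frac{1}{11}\right)}{-185} = \frac{11 \left(1 - \frac{1}{121} + \frac{4}{11}\right)}{1 + \frac{4}{11}} \left(- \frac{1}{185}\right) = \frac{11 \left(1 - \frac{1}{121} + \frac{4}{11}\right)}{\frac{15}{11}} \left(- \frac{1}{185}\right) = 11 \cdot \frac{11}{15} \cdot \frac{164}{121} \left(- \frac{1}{185}\right) = \frac{164}{15} \left(- \frac{1}{185}\right) = - \frac{164}{2775}$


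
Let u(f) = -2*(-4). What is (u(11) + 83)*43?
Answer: 3913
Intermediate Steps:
u(f) = 8
(u(11) + 83)*43 = (8 + 83)*43 = 91*43 = 3913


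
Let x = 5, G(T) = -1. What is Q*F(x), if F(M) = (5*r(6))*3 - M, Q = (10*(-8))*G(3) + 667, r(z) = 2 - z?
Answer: -48555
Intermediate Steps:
Q = 747 (Q = (10*(-8))*(-1) + 667 = -80*(-1) + 667 = 80 + 667 = 747)
F(M) = -60 - M (F(M) = (5*(2 - 1*6))*3 - M = (5*(2 - 6))*3 - M = (5*(-4))*3 - M = -20*3 - M = -60 - M)
Q*F(x) = 747*(-60 - 1*5) = 747*(-60 - 5) = 747*(-65) = -48555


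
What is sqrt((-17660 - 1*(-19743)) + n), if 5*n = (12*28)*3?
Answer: sqrt(57115)/5 ≈ 47.797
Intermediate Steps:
n = 1008/5 (n = ((12*28)*3)/5 = (336*3)/5 = (1/5)*1008 = 1008/5 ≈ 201.60)
sqrt((-17660 - 1*(-19743)) + n) = sqrt((-17660 - 1*(-19743)) + 1008/5) = sqrt((-17660 + 19743) + 1008/5) = sqrt(2083 + 1008/5) = sqrt(11423/5) = sqrt(57115)/5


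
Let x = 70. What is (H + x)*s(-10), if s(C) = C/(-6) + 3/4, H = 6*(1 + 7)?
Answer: 1711/6 ≈ 285.17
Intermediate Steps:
H = 48 (H = 6*8 = 48)
s(C) = 3/4 - C/6 (s(C) = C*(-1/6) + 3*(1/4) = -C/6 + 3/4 = 3/4 - C/6)
(H + x)*s(-10) = (48 + 70)*(3/4 - 1/6*(-10)) = 118*(3/4 + 5/3) = 118*(29/12) = 1711/6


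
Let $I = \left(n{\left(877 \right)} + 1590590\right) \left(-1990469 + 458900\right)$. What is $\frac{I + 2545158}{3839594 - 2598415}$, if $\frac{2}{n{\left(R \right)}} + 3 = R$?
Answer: $- \frac{1064573862002793}{542395223} \approx -1.9627 \cdot 10^{6}$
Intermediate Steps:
$n{\left(R \right)} = \frac{2}{-3 + R}$
$I = - \frac{1064574974236839}{437}$ ($I = \left(\frac{2}{-3 + 877} + 1590590\right) \left(-1990469 + 458900\right) = \left(\frac{2}{874} + 1590590\right) \left(-1531569\right) = \left(2 \cdot \frac{1}{874} + 1590590\right) \left(-1531569\right) = \left(\frac{1}{437} + 1590590\right) \left(-1531569\right) = \frac{695087831}{437} \left(-1531569\right) = - \frac{1064574974236839}{437} \approx -2.4361 \cdot 10^{12}$)
$\frac{I + 2545158}{3839594 - 2598415} = \frac{- \frac{1064574974236839}{437} + 2545158}{3839594 - 2598415} = - \frac{1064573862002793}{437 \left(3839594 - 2598415\right)} = - \frac{1064573862002793}{437 \cdot 1241179} = \left(- \frac{1064573862002793}{437}\right) \frac{1}{1241179} = - \frac{1064573862002793}{542395223}$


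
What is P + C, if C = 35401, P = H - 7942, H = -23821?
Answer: 3638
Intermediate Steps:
P = -31763 (P = -23821 - 7942 = -31763)
P + C = -31763 + 35401 = 3638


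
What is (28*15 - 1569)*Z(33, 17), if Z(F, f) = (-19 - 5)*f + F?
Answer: 430875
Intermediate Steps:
Z(F, f) = F - 24*f (Z(F, f) = -24*f + F = F - 24*f)
(28*15 - 1569)*Z(33, 17) = (28*15 - 1569)*(33 - 24*17) = (420 - 1569)*(33 - 408) = -1149*(-375) = 430875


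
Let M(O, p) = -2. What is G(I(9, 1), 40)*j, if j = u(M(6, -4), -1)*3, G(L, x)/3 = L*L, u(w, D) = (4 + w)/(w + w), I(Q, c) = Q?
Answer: -729/2 ≈ -364.50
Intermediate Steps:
u(w, D) = (4 + w)/(2*w) (u(w, D) = (4 + w)/((2*w)) = (4 + w)*(1/(2*w)) = (4 + w)/(2*w))
G(L, x) = 3*L**2 (G(L, x) = 3*(L*L) = 3*L**2)
j = -3/2 (j = ((1/2)*(4 - 2)/(-2))*3 = ((1/2)*(-1/2)*2)*3 = -1/2*3 = -3/2 ≈ -1.5000)
G(I(9, 1), 40)*j = (3*9**2)*(-3/2) = (3*81)*(-3/2) = 243*(-3/2) = -729/2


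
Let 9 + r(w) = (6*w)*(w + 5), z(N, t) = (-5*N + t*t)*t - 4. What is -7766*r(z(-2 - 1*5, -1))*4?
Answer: -260658024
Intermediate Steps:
z(N, t) = -4 + t*(t² - 5*N) (z(N, t) = (-5*N + t²)*t - 4 = (t² - 5*N)*t - 4 = t*(t² - 5*N) - 4 = -4 + t*(t² - 5*N))
r(w) = -9 + 6*w*(5 + w) (r(w) = -9 + (6*w)*(w + 5) = -9 + (6*w)*(5 + w) = -9 + 6*w*(5 + w))
-7766*r(z(-2 - 1*5, -1))*4 = -7766*(-9 + 6*(-4 + (-1)³ - 5*(-2 - 1*5)*(-1))² + 30*(-4 + (-1)³ - 5*(-2 - 1*5)*(-1)))*4 = -7766*(-9 + 6*(-4 - 1 - 5*(-2 - 5)*(-1))² + 30*(-4 - 1 - 5*(-2 - 5)*(-1)))*4 = -7766*(-9 + 6*(-4 - 1 - 5*(-7)*(-1))² + 30*(-4 - 1 - 5*(-7)*(-1)))*4 = -7766*(-9 + 6*(-4 - 1 - 35)² + 30*(-4 - 1 - 35))*4 = -7766*(-9 + 6*(-40)² + 30*(-40))*4 = -7766*(-9 + 6*1600 - 1200)*4 = -7766*(-9 + 9600 - 1200)*4 = -65164506*4 = -7766*33564 = -260658024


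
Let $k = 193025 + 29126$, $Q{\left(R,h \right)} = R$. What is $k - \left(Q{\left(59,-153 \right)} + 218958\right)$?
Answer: $3134$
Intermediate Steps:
$k = 222151$
$k - \left(Q{\left(59,-153 \right)} + 218958\right) = 222151 - \left(59 + 218958\right) = 222151 - 219017 = 3134$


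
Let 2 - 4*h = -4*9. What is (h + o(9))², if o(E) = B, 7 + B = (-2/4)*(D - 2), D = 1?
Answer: 9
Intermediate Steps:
h = 19/2 (h = ½ - (-1)*9 = ½ - ¼*(-36) = ½ + 9 = 19/2 ≈ 9.5000)
B = -13/2 (B = -7 + (-2/4)*(1 - 2) = -7 - 2*¼*(-1) = -7 - ½*(-1) = -7 + ½ = -13/2 ≈ -6.5000)
o(E) = -13/2
(h + o(9))² = (19/2 - 13/2)² = 3² = 9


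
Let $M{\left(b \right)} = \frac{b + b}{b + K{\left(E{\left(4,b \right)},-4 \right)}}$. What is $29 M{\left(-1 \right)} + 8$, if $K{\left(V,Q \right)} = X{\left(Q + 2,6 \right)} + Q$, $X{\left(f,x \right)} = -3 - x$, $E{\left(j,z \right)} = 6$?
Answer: $\frac{85}{7} \approx 12.143$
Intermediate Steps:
$K{\left(V,Q \right)} = -9 + Q$ ($K{\left(V,Q \right)} = \left(-3 - 6\right) + Q = -9 + Q$)
$M{\left(b \right)} = \frac{2 b}{-13 + b}$ ($M{\left(b \right)} = \frac{b + b}{b - 13} = \frac{2 b}{b - 13} = \frac{2 b}{-13 + b}$)
$29 M{\left(-1 \right)} + 8 = 29 \cdot 2 \left(-1\right) \frac{1}{-13 - 1} + 8 = 29 \cdot 2 \left(-1\right) \frac{1}{-14} + 8 = 29 \cdot 2 \left(-1\right) \left(- \frac{1}{14}\right) + 8 = 29 \cdot \frac{1}{7} + 8 = \frac{29}{7} + 8 = \frac{85}{7}$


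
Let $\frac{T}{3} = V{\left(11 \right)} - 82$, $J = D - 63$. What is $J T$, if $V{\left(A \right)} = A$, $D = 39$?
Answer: $5112$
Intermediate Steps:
$J = -24$ ($J = 39 - 63 = -24$)
$T = -213$ ($T = 3 \left(11 - 82\right) = 3 \left(-71\right) = -213$)
$J T = \left(-24\right) \left(-213\right) = 5112$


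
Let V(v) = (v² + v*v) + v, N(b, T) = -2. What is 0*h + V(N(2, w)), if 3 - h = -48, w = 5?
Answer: 6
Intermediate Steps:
h = 51 (h = 3 - 1*(-48) = 3 + 48 = 51)
V(v) = v + 2*v² (V(v) = (v² + v²) + v = 2*v² + v = v + 2*v²)
0*h + V(N(2, w)) = 0*51 - 2*(1 + 2*(-2)) = 0 - 2*(1 - 4) = 0 - 2*(-3) = 0 + 6 = 6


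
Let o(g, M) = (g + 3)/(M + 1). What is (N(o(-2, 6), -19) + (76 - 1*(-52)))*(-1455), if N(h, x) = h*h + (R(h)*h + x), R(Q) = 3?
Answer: -7803165/49 ≈ -1.5925e+5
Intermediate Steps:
o(g, M) = (3 + g)/(1 + M)
N(h, x) = x + h**2 + 3*h (N(h, x) = h*h + (3*h + x) = h**2 + (x + 3*h) = x + h**2 + 3*h)
(N(o(-2, 6), -19) + (76 - 1*(-52)))*(-1455) = ((-19 + ((3 - 2)/(1 + 6))**2 + 3*((3 - 2)/(1 + 6))) + (76 - 1*(-52)))*(-1455) = ((-19 + (1/7)**2 + 3*(1/7)) + (76 + 52))*(-1455) = ((-19 + ((1/7)*1)**2 + 3*((1/7)*1)) + 128)*(-1455) = ((-19 + (1/7)**2 + 3*(1/7)) + 128)*(-1455) = ((-19 + 1/49 + 3/7) + 128)*(-1455) = (-909/49 + 128)*(-1455) = (5363/49)*(-1455) = -7803165/49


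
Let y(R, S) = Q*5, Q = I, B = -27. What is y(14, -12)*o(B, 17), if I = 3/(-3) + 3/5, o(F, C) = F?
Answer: 54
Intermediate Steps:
I = -⅖ (I = 3*(-⅓) + 3*(⅕) = -1 + ⅗ = -⅖ ≈ -0.40000)
Q = -⅖ ≈ -0.40000
y(R, S) = -2 (y(R, S) = -⅖*5 = -2)
y(14, -12)*o(B, 17) = -2*(-27) = 54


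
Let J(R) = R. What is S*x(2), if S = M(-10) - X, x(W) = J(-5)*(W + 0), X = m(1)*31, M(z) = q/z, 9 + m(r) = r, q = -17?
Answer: -2497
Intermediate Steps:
m(r) = -9 + r
M(z) = -17/z
X = -248 (X = (-9 + 1)*31 = -8*31 = -248)
x(W) = -5*W (x(W) = -5*(W + 0) = -5*W)
S = 2497/10 (S = -17/(-10) - 1*(-248) = -17*(-⅒) + 248 = 17/10 + 248 = 2497/10 ≈ 249.70)
S*x(2) = 2497*(-5*2)/10 = (2497/10)*(-10) = -2497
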